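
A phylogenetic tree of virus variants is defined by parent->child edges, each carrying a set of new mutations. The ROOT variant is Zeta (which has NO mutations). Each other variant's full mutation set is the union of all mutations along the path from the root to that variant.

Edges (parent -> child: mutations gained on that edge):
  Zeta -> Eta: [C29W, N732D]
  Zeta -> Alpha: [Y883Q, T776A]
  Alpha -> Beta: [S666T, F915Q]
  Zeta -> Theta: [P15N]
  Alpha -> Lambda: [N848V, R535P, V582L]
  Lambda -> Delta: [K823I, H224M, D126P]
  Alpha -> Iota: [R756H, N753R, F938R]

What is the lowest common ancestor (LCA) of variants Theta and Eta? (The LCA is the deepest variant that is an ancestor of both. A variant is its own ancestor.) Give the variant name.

Answer: Zeta

Derivation:
Path from root to Theta: Zeta -> Theta
  ancestors of Theta: {Zeta, Theta}
Path from root to Eta: Zeta -> Eta
  ancestors of Eta: {Zeta, Eta}
Common ancestors: {Zeta}
Walk up from Eta: Eta (not in ancestors of Theta), Zeta (in ancestors of Theta)
Deepest common ancestor (LCA) = Zeta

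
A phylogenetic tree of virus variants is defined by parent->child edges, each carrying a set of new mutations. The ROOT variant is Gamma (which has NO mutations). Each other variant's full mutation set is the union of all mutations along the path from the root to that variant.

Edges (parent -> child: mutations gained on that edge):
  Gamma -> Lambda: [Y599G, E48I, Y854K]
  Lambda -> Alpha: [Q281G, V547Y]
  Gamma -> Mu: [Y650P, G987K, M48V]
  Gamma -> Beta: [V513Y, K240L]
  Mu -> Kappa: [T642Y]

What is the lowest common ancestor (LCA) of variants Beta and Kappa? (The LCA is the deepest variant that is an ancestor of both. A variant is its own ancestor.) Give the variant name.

Answer: Gamma

Derivation:
Path from root to Beta: Gamma -> Beta
  ancestors of Beta: {Gamma, Beta}
Path from root to Kappa: Gamma -> Mu -> Kappa
  ancestors of Kappa: {Gamma, Mu, Kappa}
Common ancestors: {Gamma}
Walk up from Kappa: Kappa (not in ancestors of Beta), Mu (not in ancestors of Beta), Gamma (in ancestors of Beta)
Deepest common ancestor (LCA) = Gamma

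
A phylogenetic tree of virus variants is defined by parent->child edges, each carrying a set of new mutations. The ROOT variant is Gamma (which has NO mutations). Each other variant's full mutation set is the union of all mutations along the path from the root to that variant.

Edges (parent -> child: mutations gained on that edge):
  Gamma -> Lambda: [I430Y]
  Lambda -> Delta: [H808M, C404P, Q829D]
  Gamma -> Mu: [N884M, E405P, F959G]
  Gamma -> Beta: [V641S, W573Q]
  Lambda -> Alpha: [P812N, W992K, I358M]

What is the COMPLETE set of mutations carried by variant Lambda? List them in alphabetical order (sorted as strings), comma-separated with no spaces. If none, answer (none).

Answer: I430Y

Derivation:
At Gamma: gained [] -> total []
At Lambda: gained ['I430Y'] -> total ['I430Y']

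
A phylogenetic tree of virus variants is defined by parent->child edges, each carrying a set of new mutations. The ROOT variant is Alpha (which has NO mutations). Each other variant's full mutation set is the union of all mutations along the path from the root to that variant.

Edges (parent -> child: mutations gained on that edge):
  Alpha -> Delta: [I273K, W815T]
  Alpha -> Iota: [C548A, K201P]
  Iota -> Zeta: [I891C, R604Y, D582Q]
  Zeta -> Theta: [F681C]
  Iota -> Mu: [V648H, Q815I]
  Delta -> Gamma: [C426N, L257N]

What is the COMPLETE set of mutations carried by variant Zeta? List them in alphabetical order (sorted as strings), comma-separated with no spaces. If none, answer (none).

Answer: C548A,D582Q,I891C,K201P,R604Y

Derivation:
At Alpha: gained [] -> total []
At Iota: gained ['C548A', 'K201P'] -> total ['C548A', 'K201P']
At Zeta: gained ['I891C', 'R604Y', 'D582Q'] -> total ['C548A', 'D582Q', 'I891C', 'K201P', 'R604Y']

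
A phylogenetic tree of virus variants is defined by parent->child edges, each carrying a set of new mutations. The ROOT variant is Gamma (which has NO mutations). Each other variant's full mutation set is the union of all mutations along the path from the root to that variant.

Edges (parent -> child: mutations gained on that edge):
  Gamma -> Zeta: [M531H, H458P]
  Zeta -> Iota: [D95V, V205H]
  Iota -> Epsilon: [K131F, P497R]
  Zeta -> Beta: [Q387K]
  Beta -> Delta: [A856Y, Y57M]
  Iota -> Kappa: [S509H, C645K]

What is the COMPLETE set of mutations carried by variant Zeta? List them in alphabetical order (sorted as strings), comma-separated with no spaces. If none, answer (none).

At Gamma: gained [] -> total []
At Zeta: gained ['M531H', 'H458P'] -> total ['H458P', 'M531H']

Answer: H458P,M531H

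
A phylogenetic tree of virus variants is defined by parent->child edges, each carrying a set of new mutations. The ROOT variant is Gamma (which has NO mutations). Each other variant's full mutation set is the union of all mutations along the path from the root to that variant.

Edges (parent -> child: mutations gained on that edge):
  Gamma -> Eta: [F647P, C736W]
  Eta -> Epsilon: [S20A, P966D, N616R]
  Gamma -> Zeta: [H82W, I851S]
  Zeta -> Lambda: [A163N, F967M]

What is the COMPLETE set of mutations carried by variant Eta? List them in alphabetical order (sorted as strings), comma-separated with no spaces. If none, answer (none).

At Gamma: gained [] -> total []
At Eta: gained ['F647P', 'C736W'] -> total ['C736W', 'F647P']

Answer: C736W,F647P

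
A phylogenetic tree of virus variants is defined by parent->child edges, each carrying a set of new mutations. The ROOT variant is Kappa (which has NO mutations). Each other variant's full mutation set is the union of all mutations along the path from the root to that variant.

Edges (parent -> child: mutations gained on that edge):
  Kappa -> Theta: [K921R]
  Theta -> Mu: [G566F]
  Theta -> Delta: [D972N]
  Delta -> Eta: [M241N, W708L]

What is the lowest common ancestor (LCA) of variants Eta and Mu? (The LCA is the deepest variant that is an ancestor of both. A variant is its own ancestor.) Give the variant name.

Path from root to Eta: Kappa -> Theta -> Delta -> Eta
  ancestors of Eta: {Kappa, Theta, Delta, Eta}
Path from root to Mu: Kappa -> Theta -> Mu
  ancestors of Mu: {Kappa, Theta, Mu}
Common ancestors: {Kappa, Theta}
Walk up from Mu: Mu (not in ancestors of Eta), Theta (in ancestors of Eta), Kappa (in ancestors of Eta)
Deepest common ancestor (LCA) = Theta

Answer: Theta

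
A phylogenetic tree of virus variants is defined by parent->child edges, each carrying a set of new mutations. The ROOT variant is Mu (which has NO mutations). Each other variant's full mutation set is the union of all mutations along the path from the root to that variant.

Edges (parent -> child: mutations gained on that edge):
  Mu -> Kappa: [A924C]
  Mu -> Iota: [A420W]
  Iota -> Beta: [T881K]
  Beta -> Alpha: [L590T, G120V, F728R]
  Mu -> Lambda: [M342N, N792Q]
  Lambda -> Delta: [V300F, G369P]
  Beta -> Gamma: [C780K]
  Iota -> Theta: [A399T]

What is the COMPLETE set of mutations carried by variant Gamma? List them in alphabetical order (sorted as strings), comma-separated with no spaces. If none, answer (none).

Answer: A420W,C780K,T881K

Derivation:
At Mu: gained [] -> total []
At Iota: gained ['A420W'] -> total ['A420W']
At Beta: gained ['T881K'] -> total ['A420W', 'T881K']
At Gamma: gained ['C780K'] -> total ['A420W', 'C780K', 'T881K']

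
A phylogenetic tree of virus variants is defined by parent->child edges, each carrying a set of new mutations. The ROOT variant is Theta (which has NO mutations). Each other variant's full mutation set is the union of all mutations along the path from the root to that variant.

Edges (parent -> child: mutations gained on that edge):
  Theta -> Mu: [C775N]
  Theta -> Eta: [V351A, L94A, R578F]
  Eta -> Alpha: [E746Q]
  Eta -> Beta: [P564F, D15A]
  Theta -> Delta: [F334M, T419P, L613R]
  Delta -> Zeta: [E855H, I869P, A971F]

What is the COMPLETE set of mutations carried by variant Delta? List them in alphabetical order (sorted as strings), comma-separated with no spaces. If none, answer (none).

At Theta: gained [] -> total []
At Delta: gained ['F334M', 'T419P', 'L613R'] -> total ['F334M', 'L613R', 'T419P']

Answer: F334M,L613R,T419P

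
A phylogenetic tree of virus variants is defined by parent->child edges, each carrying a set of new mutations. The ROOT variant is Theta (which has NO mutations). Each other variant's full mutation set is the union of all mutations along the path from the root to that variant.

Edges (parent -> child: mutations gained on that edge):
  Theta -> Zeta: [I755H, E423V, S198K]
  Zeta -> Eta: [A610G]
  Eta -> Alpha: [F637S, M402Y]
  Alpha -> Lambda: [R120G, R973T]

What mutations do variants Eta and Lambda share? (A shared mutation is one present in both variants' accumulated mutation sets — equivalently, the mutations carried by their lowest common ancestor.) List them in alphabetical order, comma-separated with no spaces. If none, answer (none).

Accumulating mutations along path to Eta:
  At Theta: gained [] -> total []
  At Zeta: gained ['I755H', 'E423V', 'S198K'] -> total ['E423V', 'I755H', 'S198K']
  At Eta: gained ['A610G'] -> total ['A610G', 'E423V', 'I755H', 'S198K']
Mutations(Eta) = ['A610G', 'E423V', 'I755H', 'S198K']
Accumulating mutations along path to Lambda:
  At Theta: gained [] -> total []
  At Zeta: gained ['I755H', 'E423V', 'S198K'] -> total ['E423V', 'I755H', 'S198K']
  At Eta: gained ['A610G'] -> total ['A610G', 'E423V', 'I755H', 'S198K']
  At Alpha: gained ['F637S', 'M402Y'] -> total ['A610G', 'E423V', 'F637S', 'I755H', 'M402Y', 'S198K']
  At Lambda: gained ['R120G', 'R973T'] -> total ['A610G', 'E423V', 'F637S', 'I755H', 'M402Y', 'R120G', 'R973T', 'S198K']
Mutations(Lambda) = ['A610G', 'E423V', 'F637S', 'I755H', 'M402Y', 'R120G', 'R973T', 'S198K']
Intersection: ['A610G', 'E423V', 'I755H', 'S198K'] ∩ ['A610G', 'E423V', 'F637S', 'I755H', 'M402Y', 'R120G', 'R973T', 'S198K'] = ['A610G', 'E423V', 'I755H', 'S198K']

Answer: A610G,E423V,I755H,S198K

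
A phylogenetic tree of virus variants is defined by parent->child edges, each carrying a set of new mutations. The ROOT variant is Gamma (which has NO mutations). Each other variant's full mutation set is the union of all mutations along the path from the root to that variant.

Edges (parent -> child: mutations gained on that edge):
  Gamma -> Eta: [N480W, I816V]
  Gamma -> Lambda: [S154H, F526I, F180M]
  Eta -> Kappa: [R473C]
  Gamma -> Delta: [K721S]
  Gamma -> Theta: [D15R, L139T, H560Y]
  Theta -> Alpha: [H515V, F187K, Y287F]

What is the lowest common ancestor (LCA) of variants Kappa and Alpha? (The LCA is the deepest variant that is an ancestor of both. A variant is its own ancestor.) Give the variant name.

Answer: Gamma

Derivation:
Path from root to Kappa: Gamma -> Eta -> Kappa
  ancestors of Kappa: {Gamma, Eta, Kappa}
Path from root to Alpha: Gamma -> Theta -> Alpha
  ancestors of Alpha: {Gamma, Theta, Alpha}
Common ancestors: {Gamma}
Walk up from Alpha: Alpha (not in ancestors of Kappa), Theta (not in ancestors of Kappa), Gamma (in ancestors of Kappa)
Deepest common ancestor (LCA) = Gamma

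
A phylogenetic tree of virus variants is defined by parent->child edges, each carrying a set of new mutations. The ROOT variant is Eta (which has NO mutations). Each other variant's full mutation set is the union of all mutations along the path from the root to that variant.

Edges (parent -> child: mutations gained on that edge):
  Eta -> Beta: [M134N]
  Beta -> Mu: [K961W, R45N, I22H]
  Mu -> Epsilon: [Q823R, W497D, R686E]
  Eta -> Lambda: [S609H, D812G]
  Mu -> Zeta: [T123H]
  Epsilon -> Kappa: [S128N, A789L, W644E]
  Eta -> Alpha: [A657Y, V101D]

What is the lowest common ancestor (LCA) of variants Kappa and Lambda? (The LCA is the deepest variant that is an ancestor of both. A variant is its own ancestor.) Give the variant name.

Answer: Eta

Derivation:
Path from root to Kappa: Eta -> Beta -> Mu -> Epsilon -> Kappa
  ancestors of Kappa: {Eta, Beta, Mu, Epsilon, Kappa}
Path from root to Lambda: Eta -> Lambda
  ancestors of Lambda: {Eta, Lambda}
Common ancestors: {Eta}
Walk up from Lambda: Lambda (not in ancestors of Kappa), Eta (in ancestors of Kappa)
Deepest common ancestor (LCA) = Eta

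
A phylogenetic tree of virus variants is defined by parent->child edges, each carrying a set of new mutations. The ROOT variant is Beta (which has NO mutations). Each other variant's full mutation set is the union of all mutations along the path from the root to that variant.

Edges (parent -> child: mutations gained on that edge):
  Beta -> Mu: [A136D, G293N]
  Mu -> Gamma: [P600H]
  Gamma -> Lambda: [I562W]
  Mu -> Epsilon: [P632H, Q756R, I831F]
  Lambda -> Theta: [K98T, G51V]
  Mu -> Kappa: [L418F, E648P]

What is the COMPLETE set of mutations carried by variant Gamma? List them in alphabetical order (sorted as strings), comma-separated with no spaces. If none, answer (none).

Answer: A136D,G293N,P600H

Derivation:
At Beta: gained [] -> total []
At Mu: gained ['A136D', 'G293N'] -> total ['A136D', 'G293N']
At Gamma: gained ['P600H'] -> total ['A136D', 'G293N', 'P600H']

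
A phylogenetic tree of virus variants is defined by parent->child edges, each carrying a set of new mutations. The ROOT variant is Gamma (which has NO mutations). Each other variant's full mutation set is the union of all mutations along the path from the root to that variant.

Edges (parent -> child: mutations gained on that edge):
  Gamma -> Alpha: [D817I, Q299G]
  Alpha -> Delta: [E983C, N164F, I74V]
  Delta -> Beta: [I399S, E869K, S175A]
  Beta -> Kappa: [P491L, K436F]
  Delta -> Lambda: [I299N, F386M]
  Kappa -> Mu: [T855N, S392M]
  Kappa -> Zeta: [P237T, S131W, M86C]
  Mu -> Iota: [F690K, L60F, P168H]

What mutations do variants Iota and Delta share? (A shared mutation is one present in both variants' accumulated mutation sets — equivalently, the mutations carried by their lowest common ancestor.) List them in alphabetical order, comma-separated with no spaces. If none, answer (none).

Accumulating mutations along path to Iota:
  At Gamma: gained [] -> total []
  At Alpha: gained ['D817I', 'Q299G'] -> total ['D817I', 'Q299G']
  At Delta: gained ['E983C', 'N164F', 'I74V'] -> total ['D817I', 'E983C', 'I74V', 'N164F', 'Q299G']
  At Beta: gained ['I399S', 'E869K', 'S175A'] -> total ['D817I', 'E869K', 'E983C', 'I399S', 'I74V', 'N164F', 'Q299G', 'S175A']
  At Kappa: gained ['P491L', 'K436F'] -> total ['D817I', 'E869K', 'E983C', 'I399S', 'I74V', 'K436F', 'N164F', 'P491L', 'Q299G', 'S175A']
  At Mu: gained ['T855N', 'S392M'] -> total ['D817I', 'E869K', 'E983C', 'I399S', 'I74V', 'K436F', 'N164F', 'P491L', 'Q299G', 'S175A', 'S392M', 'T855N']
  At Iota: gained ['F690K', 'L60F', 'P168H'] -> total ['D817I', 'E869K', 'E983C', 'F690K', 'I399S', 'I74V', 'K436F', 'L60F', 'N164F', 'P168H', 'P491L', 'Q299G', 'S175A', 'S392M', 'T855N']
Mutations(Iota) = ['D817I', 'E869K', 'E983C', 'F690K', 'I399S', 'I74V', 'K436F', 'L60F', 'N164F', 'P168H', 'P491L', 'Q299G', 'S175A', 'S392M', 'T855N']
Accumulating mutations along path to Delta:
  At Gamma: gained [] -> total []
  At Alpha: gained ['D817I', 'Q299G'] -> total ['D817I', 'Q299G']
  At Delta: gained ['E983C', 'N164F', 'I74V'] -> total ['D817I', 'E983C', 'I74V', 'N164F', 'Q299G']
Mutations(Delta) = ['D817I', 'E983C', 'I74V', 'N164F', 'Q299G']
Intersection: ['D817I', 'E869K', 'E983C', 'F690K', 'I399S', 'I74V', 'K436F', 'L60F', 'N164F', 'P168H', 'P491L', 'Q299G', 'S175A', 'S392M', 'T855N'] ∩ ['D817I', 'E983C', 'I74V', 'N164F', 'Q299G'] = ['D817I', 'E983C', 'I74V', 'N164F', 'Q299G']

Answer: D817I,E983C,I74V,N164F,Q299G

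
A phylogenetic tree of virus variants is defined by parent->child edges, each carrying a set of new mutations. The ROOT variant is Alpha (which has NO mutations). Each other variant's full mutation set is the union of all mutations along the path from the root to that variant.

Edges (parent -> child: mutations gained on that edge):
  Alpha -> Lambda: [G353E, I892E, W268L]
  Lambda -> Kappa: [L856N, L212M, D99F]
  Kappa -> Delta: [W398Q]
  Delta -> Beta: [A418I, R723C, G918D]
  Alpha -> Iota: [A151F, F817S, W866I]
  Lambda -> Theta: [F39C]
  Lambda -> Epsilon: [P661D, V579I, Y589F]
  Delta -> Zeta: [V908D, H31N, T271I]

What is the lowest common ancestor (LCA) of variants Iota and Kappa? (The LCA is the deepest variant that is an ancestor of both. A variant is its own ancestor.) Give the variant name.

Answer: Alpha

Derivation:
Path from root to Iota: Alpha -> Iota
  ancestors of Iota: {Alpha, Iota}
Path from root to Kappa: Alpha -> Lambda -> Kappa
  ancestors of Kappa: {Alpha, Lambda, Kappa}
Common ancestors: {Alpha}
Walk up from Kappa: Kappa (not in ancestors of Iota), Lambda (not in ancestors of Iota), Alpha (in ancestors of Iota)
Deepest common ancestor (LCA) = Alpha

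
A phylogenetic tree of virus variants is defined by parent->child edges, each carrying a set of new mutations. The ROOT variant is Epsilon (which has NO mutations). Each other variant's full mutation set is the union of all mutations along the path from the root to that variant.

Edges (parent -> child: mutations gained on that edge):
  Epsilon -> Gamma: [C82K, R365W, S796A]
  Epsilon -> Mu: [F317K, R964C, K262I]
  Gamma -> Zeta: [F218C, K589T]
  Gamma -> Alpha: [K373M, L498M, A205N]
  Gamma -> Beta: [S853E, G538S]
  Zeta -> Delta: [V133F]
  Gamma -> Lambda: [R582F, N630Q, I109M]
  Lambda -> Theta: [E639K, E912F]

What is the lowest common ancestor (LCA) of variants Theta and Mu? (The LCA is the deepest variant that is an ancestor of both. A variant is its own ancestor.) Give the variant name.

Answer: Epsilon

Derivation:
Path from root to Theta: Epsilon -> Gamma -> Lambda -> Theta
  ancestors of Theta: {Epsilon, Gamma, Lambda, Theta}
Path from root to Mu: Epsilon -> Mu
  ancestors of Mu: {Epsilon, Mu}
Common ancestors: {Epsilon}
Walk up from Mu: Mu (not in ancestors of Theta), Epsilon (in ancestors of Theta)
Deepest common ancestor (LCA) = Epsilon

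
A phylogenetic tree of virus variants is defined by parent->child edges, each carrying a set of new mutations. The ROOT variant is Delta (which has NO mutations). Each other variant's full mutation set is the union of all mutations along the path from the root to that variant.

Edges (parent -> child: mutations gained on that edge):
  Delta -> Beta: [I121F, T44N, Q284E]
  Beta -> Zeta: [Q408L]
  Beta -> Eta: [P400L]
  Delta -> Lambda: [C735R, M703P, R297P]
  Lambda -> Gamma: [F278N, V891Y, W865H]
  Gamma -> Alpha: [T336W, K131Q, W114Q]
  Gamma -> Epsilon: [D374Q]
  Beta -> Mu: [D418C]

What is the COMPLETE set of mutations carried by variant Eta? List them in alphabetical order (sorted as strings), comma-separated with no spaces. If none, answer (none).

Answer: I121F,P400L,Q284E,T44N

Derivation:
At Delta: gained [] -> total []
At Beta: gained ['I121F', 'T44N', 'Q284E'] -> total ['I121F', 'Q284E', 'T44N']
At Eta: gained ['P400L'] -> total ['I121F', 'P400L', 'Q284E', 'T44N']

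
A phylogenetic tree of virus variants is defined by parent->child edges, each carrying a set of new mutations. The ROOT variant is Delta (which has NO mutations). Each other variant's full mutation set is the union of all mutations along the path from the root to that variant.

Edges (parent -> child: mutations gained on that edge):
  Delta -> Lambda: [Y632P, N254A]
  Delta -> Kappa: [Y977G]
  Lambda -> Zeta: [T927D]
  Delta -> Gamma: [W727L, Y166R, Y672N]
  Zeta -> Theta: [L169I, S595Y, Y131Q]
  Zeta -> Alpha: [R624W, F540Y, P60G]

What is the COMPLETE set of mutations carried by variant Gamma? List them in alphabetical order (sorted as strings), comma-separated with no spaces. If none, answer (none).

Answer: W727L,Y166R,Y672N

Derivation:
At Delta: gained [] -> total []
At Gamma: gained ['W727L', 'Y166R', 'Y672N'] -> total ['W727L', 'Y166R', 'Y672N']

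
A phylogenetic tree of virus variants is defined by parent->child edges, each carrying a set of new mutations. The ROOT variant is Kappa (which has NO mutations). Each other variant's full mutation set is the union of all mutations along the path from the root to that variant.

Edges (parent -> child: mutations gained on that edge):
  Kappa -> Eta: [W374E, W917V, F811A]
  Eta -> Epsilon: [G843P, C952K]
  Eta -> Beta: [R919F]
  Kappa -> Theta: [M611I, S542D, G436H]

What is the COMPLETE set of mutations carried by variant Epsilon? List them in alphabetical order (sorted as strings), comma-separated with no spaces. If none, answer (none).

Answer: C952K,F811A,G843P,W374E,W917V

Derivation:
At Kappa: gained [] -> total []
At Eta: gained ['W374E', 'W917V', 'F811A'] -> total ['F811A', 'W374E', 'W917V']
At Epsilon: gained ['G843P', 'C952K'] -> total ['C952K', 'F811A', 'G843P', 'W374E', 'W917V']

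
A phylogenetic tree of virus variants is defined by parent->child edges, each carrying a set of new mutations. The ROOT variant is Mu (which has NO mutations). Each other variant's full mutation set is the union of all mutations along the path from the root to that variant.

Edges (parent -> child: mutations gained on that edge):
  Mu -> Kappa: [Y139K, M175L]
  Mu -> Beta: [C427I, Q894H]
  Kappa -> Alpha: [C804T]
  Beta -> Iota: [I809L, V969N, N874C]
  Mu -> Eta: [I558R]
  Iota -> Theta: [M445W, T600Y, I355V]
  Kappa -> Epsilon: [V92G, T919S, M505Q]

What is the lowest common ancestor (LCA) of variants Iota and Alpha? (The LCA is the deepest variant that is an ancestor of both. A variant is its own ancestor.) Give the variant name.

Path from root to Iota: Mu -> Beta -> Iota
  ancestors of Iota: {Mu, Beta, Iota}
Path from root to Alpha: Mu -> Kappa -> Alpha
  ancestors of Alpha: {Mu, Kappa, Alpha}
Common ancestors: {Mu}
Walk up from Alpha: Alpha (not in ancestors of Iota), Kappa (not in ancestors of Iota), Mu (in ancestors of Iota)
Deepest common ancestor (LCA) = Mu

Answer: Mu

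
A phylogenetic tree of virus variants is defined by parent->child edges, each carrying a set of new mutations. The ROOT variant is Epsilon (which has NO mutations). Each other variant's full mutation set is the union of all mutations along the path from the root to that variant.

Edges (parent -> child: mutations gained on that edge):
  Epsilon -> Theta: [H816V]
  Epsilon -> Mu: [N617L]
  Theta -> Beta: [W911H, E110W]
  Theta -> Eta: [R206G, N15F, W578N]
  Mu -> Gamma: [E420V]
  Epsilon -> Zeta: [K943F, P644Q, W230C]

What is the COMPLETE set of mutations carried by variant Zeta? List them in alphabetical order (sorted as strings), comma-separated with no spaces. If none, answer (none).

At Epsilon: gained [] -> total []
At Zeta: gained ['K943F', 'P644Q', 'W230C'] -> total ['K943F', 'P644Q', 'W230C']

Answer: K943F,P644Q,W230C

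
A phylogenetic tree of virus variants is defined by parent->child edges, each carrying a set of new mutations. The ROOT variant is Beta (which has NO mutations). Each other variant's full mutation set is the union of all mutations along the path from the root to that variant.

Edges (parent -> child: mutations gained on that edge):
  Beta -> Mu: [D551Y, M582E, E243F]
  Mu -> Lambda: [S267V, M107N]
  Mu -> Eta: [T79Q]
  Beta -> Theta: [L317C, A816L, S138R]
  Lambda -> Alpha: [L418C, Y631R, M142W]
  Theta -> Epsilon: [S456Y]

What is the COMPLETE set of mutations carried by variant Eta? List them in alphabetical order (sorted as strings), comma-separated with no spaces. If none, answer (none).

At Beta: gained [] -> total []
At Mu: gained ['D551Y', 'M582E', 'E243F'] -> total ['D551Y', 'E243F', 'M582E']
At Eta: gained ['T79Q'] -> total ['D551Y', 'E243F', 'M582E', 'T79Q']

Answer: D551Y,E243F,M582E,T79Q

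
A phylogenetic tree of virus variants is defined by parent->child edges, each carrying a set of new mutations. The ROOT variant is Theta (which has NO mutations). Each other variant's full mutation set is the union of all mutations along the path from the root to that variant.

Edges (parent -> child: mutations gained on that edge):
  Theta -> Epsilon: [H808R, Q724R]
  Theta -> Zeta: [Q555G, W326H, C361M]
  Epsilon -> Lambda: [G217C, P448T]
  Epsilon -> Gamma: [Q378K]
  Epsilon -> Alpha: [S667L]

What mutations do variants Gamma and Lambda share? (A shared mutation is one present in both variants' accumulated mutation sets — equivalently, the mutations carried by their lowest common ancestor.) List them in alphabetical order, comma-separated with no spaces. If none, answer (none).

Answer: H808R,Q724R

Derivation:
Accumulating mutations along path to Gamma:
  At Theta: gained [] -> total []
  At Epsilon: gained ['H808R', 'Q724R'] -> total ['H808R', 'Q724R']
  At Gamma: gained ['Q378K'] -> total ['H808R', 'Q378K', 'Q724R']
Mutations(Gamma) = ['H808R', 'Q378K', 'Q724R']
Accumulating mutations along path to Lambda:
  At Theta: gained [] -> total []
  At Epsilon: gained ['H808R', 'Q724R'] -> total ['H808R', 'Q724R']
  At Lambda: gained ['G217C', 'P448T'] -> total ['G217C', 'H808R', 'P448T', 'Q724R']
Mutations(Lambda) = ['G217C', 'H808R', 'P448T', 'Q724R']
Intersection: ['H808R', 'Q378K', 'Q724R'] ∩ ['G217C', 'H808R', 'P448T', 'Q724R'] = ['H808R', 'Q724R']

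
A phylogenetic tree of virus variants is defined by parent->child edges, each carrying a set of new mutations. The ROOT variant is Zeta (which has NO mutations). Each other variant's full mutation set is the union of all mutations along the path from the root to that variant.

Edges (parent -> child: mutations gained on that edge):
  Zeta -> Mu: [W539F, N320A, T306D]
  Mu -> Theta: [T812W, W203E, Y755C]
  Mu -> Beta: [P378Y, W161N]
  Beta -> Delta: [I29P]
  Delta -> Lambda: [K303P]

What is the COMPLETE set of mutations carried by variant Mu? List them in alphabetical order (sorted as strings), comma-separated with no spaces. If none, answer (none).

At Zeta: gained [] -> total []
At Mu: gained ['W539F', 'N320A', 'T306D'] -> total ['N320A', 'T306D', 'W539F']

Answer: N320A,T306D,W539F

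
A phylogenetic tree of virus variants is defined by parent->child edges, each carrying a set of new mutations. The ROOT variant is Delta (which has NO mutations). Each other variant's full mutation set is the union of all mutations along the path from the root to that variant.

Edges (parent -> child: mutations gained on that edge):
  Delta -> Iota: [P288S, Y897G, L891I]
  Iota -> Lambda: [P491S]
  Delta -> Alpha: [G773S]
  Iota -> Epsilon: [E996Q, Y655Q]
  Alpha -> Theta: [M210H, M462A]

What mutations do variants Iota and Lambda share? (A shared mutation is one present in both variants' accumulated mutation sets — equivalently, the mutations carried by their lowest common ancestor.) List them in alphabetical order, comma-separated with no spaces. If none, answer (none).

Accumulating mutations along path to Iota:
  At Delta: gained [] -> total []
  At Iota: gained ['P288S', 'Y897G', 'L891I'] -> total ['L891I', 'P288S', 'Y897G']
Mutations(Iota) = ['L891I', 'P288S', 'Y897G']
Accumulating mutations along path to Lambda:
  At Delta: gained [] -> total []
  At Iota: gained ['P288S', 'Y897G', 'L891I'] -> total ['L891I', 'P288S', 'Y897G']
  At Lambda: gained ['P491S'] -> total ['L891I', 'P288S', 'P491S', 'Y897G']
Mutations(Lambda) = ['L891I', 'P288S', 'P491S', 'Y897G']
Intersection: ['L891I', 'P288S', 'Y897G'] ∩ ['L891I', 'P288S', 'P491S', 'Y897G'] = ['L891I', 'P288S', 'Y897G']

Answer: L891I,P288S,Y897G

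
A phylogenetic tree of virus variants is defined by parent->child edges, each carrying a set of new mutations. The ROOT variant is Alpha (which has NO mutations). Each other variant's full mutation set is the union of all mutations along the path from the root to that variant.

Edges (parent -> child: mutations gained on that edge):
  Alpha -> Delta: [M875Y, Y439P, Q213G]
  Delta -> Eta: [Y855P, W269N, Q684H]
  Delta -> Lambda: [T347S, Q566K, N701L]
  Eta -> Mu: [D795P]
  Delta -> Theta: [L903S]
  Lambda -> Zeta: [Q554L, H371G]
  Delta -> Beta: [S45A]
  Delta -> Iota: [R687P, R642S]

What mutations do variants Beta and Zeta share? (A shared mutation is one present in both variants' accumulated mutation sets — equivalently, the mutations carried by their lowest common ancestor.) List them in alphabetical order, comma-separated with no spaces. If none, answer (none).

Answer: M875Y,Q213G,Y439P

Derivation:
Accumulating mutations along path to Beta:
  At Alpha: gained [] -> total []
  At Delta: gained ['M875Y', 'Y439P', 'Q213G'] -> total ['M875Y', 'Q213G', 'Y439P']
  At Beta: gained ['S45A'] -> total ['M875Y', 'Q213G', 'S45A', 'Y439P']
Mutations(Beta) = ['M875Y', 'Q213G', 'S45A', 'Y439P']
Accumulating mutations along path to Zeta:
  At Alpha: gained [] -> total []
  At Delta: gained ['M875Y', 'Y439P', 'Q213G'] -> total ['M875Y', 'Q213G', 'Y439P']
  At Lambda: gained ['T347S', 'Q566K', 'N701L'] -> total ['M875Y', 'N701L', 'Q213G', 'Q566K', 'T347S', 'Y439P']
  At Zeta: gained ['Q554L', 'H371G'] -> total ['H371G', 'M875Y', 'N701L', 'Q213G', 'Q554L', 'Q566K', 'T347S', 'Y439P']
Mutations(Zeta) = ['H371G', 'M875Y', 'N701L', 'Q213G', 'Q554L', 'Q566K', 'T347S', 'Y439P']
Intersection: ['M875Y', 'Q213G', 'S45A', 'Y439P'] ∩ ['H371G', 'M875Y', 'N701L', 'Q213G', 'Q554L', 'Q566K', 'T347S', 'Y439P'] = ['M875Y', 'Q213G', 'Y439P']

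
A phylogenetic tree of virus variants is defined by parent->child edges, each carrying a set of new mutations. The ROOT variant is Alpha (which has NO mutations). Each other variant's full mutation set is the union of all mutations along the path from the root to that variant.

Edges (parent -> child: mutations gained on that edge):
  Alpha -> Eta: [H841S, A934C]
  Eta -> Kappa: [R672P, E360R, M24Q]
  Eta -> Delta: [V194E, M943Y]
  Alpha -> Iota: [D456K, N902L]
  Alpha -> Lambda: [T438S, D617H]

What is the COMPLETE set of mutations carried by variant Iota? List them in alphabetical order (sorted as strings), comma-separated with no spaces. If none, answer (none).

Answer: D456K,N902L

Derivation:
At Alpha: gained [] -> total []
At Iota: gained ['D456K', 'N902L'] -> total ['D456K', 'N902L']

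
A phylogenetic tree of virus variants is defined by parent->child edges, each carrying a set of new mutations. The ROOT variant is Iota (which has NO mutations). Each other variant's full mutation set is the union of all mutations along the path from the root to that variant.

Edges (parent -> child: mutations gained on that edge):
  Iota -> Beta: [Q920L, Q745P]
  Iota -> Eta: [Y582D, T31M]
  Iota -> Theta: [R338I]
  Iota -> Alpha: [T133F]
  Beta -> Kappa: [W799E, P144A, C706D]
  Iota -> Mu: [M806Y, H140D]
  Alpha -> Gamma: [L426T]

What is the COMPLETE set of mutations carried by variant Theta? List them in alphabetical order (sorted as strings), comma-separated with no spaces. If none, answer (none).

At Iota: gained [] -> total []
At Theta: gained ['R338I'] -> total ['R338I']

Answer: R338I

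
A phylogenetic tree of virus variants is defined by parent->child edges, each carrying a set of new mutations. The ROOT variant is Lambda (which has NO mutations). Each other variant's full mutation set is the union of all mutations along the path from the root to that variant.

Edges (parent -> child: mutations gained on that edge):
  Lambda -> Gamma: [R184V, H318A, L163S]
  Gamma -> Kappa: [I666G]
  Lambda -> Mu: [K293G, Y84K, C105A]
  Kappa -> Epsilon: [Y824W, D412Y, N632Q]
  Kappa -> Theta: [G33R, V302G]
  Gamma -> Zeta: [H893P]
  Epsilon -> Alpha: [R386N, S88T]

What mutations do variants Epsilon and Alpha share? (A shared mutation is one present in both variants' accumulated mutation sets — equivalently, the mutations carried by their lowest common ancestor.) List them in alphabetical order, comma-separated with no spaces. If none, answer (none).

Accumulating mutations along path to Epsilon:
  At Lambda: gained [] -> total []
  At Gamma: gained ['R184V', 'H318A', 'L163S'] -> total ['H318A', 'L163S', 'R184V']
  At Kappa: gained ['I666G'] -> total ['H318A', 'I666G', 'L163S', 'R184V']
  At Epsilon: gained ['Y824W', 'D412Y', 'N632Q'] -> total ['D412Y', 'H318A', 'I666G', 'L163S', 'N632Q', 'R184V', 'Y824W']
Mutations(Epsilon) = ['D412Y', 'H318A', 'I666G', 'L163S', 'N632Q', 'R184V', 'Y824W']
Accumulating mutations along path to Alpha:
  At Lambda: gained [] -> total []
  At Gamma: gained ['R184V', 'H318A', 'L163S'] -> total ['H318A', 'L163S', 'R184V']
  At Kappa: gained ['I666G'] -> total ['H318A', 'I666G', 'L163S', 'R184V']
  At Epsilon: gained ['Y824W', 'D412Y', 'N632Q'] -> total ['D412Y', 'H318A', 'I666G', 'L163S', 'N632Q', 'R184V', 'Y824W']
  At Alpha: gained ['R386N', 'S88T'] -> total ['D412Y', 'H318A', 'I666G', 'L163S', 'N632Q', 'R184V', 'R386N', 'S88T', 'Y824W']
Mutations(Alpha) = ['D412Y', 'H318A', 'I666G', 'L163S', 'N632Q', 'R184V', 'R386N', 'S88T', 'Y824W']
Intersection: ['D412Y', 'H318A', 'I666G', 'L163S', 'N632Q', 'R184V', 'Y824W'] ∩ ['D412Y', 'H318A', 'I666G', 'L163S', 'N632Q', 'R184V', 'R386N', 'S88T', 'Y824W'] = ['D412Y', 'H318A', 'I666G', 'L163S', 'N632Q', 'R184V', 'Y824W']

Answer: D412Y,H318A,I666G,L163S,N632Q,R184V,Y824W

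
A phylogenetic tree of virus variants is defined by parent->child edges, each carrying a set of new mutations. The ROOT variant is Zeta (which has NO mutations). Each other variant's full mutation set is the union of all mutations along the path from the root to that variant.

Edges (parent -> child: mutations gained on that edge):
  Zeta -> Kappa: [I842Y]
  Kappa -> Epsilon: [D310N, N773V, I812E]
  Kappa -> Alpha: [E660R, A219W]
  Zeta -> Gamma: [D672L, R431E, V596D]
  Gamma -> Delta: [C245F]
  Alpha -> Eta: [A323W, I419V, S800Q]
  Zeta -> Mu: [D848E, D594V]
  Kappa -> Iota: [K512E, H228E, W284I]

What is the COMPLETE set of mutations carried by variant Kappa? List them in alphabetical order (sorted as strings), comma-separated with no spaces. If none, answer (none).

Answer: I842Y

Derivation:
At Zeta: gained [] -> total []
At Kappa: gained ['I842Y'] -> total ['I842Y']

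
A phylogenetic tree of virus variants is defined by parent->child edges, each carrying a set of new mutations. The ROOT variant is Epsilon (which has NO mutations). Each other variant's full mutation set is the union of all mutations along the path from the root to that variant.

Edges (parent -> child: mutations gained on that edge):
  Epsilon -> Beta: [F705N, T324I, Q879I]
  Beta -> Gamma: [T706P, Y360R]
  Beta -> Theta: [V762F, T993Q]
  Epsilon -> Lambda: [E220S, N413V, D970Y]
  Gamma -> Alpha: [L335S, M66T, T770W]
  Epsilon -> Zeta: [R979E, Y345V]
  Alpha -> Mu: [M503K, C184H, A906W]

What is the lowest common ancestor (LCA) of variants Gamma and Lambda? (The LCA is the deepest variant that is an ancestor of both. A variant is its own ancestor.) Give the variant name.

Answer: Epsilon

Derivation:
Path from root to Gamma: Epsilon -> Beta -> Gamma
  ancestors of Gamma: {Epsilon, Beta, Gamma}
Path from root to Lambda: Epsilon -> Lambda
  ancestors of Lambda: {Epsilon, Lambda}
Common ancestors: {Epsilon}
Walk up from Lambda: Lambda (not in ancestors of Gamma), Epsilon (in ancestors of Gamma)
Deepest common ancestor (LCA) = Epsilon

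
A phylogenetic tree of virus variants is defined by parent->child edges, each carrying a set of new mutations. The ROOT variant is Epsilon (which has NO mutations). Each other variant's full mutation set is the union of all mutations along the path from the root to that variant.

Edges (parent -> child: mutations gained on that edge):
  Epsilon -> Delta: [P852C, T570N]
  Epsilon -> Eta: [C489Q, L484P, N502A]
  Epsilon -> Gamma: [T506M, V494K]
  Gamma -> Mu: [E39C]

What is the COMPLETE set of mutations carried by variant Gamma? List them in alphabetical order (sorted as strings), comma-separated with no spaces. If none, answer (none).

At Epsilon: gained [] -> total []
At Gamma: gained ['T506M', 'V494K'] -> total ['T506M', 'V494K']

Answer: T506M,V494K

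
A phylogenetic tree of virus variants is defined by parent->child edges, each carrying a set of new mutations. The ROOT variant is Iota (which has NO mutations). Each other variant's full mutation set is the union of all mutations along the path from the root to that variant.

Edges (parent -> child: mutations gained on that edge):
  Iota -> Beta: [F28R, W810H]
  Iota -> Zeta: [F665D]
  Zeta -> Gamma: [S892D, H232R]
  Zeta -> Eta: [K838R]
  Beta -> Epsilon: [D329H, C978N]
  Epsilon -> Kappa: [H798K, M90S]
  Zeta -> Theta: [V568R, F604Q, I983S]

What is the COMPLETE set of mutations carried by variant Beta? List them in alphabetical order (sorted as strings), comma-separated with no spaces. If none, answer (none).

Answer: F28R,W810H

Derivation:
At Iota: gained [] -> total []
At Beta: gained ['F28R', 'W810H'] -> total ['F28R', 'W810H']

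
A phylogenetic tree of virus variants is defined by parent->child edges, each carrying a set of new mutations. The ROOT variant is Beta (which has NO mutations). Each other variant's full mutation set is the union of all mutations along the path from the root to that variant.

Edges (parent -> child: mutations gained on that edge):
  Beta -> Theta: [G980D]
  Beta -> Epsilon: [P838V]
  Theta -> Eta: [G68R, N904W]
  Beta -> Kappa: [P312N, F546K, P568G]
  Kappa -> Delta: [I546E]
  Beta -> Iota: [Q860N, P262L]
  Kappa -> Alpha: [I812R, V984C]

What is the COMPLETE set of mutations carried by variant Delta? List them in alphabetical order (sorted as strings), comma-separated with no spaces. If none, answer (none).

At Beta: gained [] -> total []
At Kappa: gained ['P312N', 'F546K', 'P568G'] -> total ['F546K', 'P312N', 'P568G']
At Delta: gained ['I546E'] -> total ['F546K', 'I546E', 'P312N', 'P568G']

Answer: F546K,I546E,P312N,P568G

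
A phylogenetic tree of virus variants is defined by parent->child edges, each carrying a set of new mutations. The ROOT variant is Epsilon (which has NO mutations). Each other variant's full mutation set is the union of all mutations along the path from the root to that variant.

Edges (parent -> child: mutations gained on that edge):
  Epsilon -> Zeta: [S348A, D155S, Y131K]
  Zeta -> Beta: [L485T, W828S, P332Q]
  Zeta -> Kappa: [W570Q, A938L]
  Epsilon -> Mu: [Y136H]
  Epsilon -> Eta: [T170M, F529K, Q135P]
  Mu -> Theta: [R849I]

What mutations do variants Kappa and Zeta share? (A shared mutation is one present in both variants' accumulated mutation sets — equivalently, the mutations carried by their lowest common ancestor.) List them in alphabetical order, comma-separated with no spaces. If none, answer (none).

Accumulating mutations along path to Kappa:
  At Epsilon: gained [] -> total []
  At Zeta: gained ['S348A', 'D155S', 'Y131K'] -> total ['D155S', 'S348A', 'Y131K']
  At Kappa: gained ['W570Q', 'A938L'] -> total ['A938L', 'D155S', 'S348A', 'W570Q', 'Y131K']
Mutations(Kappa) = ['A938L', 'D155S', 'S348A', 'W570Q', 'Y131K']
Accumulating mutations along path to Zeta:
  At Epsilon: gained [] -> total []
  At Zeta: gained ['S348A', 'D155S', 'Y131K'] -> total ['D155S', 'S348A', 'Y131K']
Mutations(Zeta) = ['D155S', 'S348A', 'Y131K']
Intersection: ['A938L', 'D155S', 'S348A', 'W570Q', 'Y131K'] ∩ ['D155S', 'S348A', 'Y131K'] = ['D155S', 'S348A', 'Y131K']

Answer: D155S,S348A,Y131K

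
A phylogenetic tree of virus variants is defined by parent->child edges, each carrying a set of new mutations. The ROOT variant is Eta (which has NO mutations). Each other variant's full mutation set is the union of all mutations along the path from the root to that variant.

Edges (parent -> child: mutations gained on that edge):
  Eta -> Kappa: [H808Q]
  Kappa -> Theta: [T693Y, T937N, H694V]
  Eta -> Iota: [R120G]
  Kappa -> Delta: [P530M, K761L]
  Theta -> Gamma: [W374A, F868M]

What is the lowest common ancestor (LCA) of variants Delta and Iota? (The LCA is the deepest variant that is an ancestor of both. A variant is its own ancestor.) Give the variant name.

Answer: Eta

Derivation:
Path from root to Delta: Eta -> Kappa -> Delta
  ancestors of Delta: {Eta, Kappa, Delta}
Path from root to Iota: Eta -> Iota
  ancestors of Iota: {Eta, Iota}
Common ancestors: {Eta}
Walk up from Iota: Iota (not in ancestors of Delta), Eta (in ancestors of Delta)
Deepest common ancestor (LCA) = Eta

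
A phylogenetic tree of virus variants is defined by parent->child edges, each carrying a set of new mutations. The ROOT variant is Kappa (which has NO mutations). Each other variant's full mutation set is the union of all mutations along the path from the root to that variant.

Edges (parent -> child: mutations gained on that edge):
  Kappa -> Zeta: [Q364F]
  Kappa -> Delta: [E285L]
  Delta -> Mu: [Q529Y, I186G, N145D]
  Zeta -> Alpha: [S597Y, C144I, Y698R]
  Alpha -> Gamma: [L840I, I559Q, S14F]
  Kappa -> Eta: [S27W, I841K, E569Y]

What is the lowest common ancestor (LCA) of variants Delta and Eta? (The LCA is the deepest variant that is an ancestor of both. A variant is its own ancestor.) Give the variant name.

Answer: Kappa

Derivation:
Path from root to Delta: Kappa -> Delta
  ancestors of Delta: {Kappa, Delta}
Path from root to Eta: Kappa -> Eta
  ancestors of Eta: {Kappa, Eta}
Common ancestors: {Kappa}
Walk up from Eta: Eta (not in ancestors of Delta), Kappa (in ancestors of Delta)
Deepest common ancestor (LCA) = Kappa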